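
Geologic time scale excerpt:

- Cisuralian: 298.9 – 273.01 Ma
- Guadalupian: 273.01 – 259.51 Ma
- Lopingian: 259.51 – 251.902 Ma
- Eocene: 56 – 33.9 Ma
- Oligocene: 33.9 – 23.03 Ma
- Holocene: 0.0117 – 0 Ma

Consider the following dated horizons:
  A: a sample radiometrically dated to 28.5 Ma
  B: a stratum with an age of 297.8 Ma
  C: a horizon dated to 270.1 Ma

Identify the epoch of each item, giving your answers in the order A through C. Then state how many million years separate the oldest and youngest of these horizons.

Match each age against the start–end ranges in the excerpt: A = 28.5 Ma → Oligocene (33.9–23.03); B = 297.8 Ma → Cisuralian (298.9–273.01); C = 270.1 Ma → Guadalupian (273.01–259.51).
The largest age is 297.8 Ma and the smallest is 28.5 Ma; their difference is 269.3 Myr.

A — Oligocene; B — Cisuralian; C — Guadalupian; span 269.3 million years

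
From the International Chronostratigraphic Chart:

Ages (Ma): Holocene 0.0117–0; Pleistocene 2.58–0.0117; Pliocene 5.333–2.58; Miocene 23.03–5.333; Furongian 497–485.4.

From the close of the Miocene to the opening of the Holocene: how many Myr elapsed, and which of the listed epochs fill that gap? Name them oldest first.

5.3213 million years; Pliocene, Pleistocene

End of Miocene = 5.333 Ma; start of Holocene = 0.0117 Ma.
Gap = 5.333 − 0.0117 = 5.3213 Myr.
Epochs wholly inside 5.333–0.0117 Ma: Pliocene (5.333–2.58), Pleistocene (2.58–0.0117).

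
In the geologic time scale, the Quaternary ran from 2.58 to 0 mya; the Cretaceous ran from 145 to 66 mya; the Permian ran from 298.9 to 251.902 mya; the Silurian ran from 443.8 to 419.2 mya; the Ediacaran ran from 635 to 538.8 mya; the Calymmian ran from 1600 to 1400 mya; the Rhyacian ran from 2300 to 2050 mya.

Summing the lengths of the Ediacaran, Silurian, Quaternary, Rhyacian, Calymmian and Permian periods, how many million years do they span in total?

Each duration: Ediacaran = 96.2; Silurian = 24.6; Quaternary = 2.58; Rhyacian = 250; Calymmian = 200; Permian = 46.998.
Sum: 96.2 + 24.6 + 2.58 + 250 + 200 + 46.998 = 620.378 Myr.

620.378 million years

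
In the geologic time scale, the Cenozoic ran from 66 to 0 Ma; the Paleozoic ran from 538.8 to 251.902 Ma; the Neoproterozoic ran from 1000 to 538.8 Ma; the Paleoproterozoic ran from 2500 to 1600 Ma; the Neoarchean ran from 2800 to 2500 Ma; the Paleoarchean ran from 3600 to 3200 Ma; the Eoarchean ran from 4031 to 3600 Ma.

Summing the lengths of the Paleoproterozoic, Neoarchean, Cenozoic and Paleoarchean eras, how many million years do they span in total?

1666 million years

Duration is start − end for each: (2500 − 1600) + (2800 − 2500) + (66 − 0) + (3600 − 3200).
That is 900 + 300 + 66 + 400, which totals 1666 million years.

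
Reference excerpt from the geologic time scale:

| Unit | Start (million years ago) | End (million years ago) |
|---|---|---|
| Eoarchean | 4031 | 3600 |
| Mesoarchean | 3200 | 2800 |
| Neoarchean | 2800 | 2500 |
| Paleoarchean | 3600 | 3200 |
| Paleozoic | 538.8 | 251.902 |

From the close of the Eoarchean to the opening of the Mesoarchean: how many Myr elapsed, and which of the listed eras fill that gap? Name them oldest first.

400 million years; Paleoarchean

The Eoarchean closes at 3600 Ma and the Mesoarchean opens at 3200 Ma, so the interval is 3600 − 3200 = 400 Myr.
An era fits inside if it starts at or after 3600 Ma and ends at or before 3200 Ma; oldest first that gives Paleoarchean.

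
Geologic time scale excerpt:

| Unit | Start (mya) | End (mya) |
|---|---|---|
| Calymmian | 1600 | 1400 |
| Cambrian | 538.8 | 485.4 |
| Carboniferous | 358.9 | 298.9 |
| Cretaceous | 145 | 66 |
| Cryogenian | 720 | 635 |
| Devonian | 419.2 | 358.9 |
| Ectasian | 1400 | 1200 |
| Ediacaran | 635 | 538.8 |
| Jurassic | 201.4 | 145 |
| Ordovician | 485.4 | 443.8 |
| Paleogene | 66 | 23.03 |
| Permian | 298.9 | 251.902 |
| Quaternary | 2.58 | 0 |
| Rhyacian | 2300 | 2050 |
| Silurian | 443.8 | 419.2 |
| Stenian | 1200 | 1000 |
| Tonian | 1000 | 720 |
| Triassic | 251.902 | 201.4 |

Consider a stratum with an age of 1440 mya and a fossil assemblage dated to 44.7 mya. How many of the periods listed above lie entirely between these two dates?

14

1440 Ma sits inside the Calymmian (1600–1400) and 44.7 Ma inside the Paleogene (66–23.03); neither of those is wholly between the two dates.
The listed periods lying completely between them are Ectasian, Stenian, Tonian, Cryogenian, Ediacaran, Cambrian, Ordovician, Silurian, Devonian, Carboniferous, Permian, Triassic, Jurassic, Cretaceous — 14 in all.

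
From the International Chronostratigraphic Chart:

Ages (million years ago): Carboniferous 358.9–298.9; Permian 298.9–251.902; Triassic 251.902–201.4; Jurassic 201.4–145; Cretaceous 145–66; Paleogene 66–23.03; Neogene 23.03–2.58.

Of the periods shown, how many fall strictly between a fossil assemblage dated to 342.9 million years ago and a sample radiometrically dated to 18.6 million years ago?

5

342.9 Ma sits inside the Carboniferous (358.9–298.9) and 18.6 Ma inside the Neogene (23.03–2.58); neither of those is wholly between the two dates.
The listed periods lying completely between them are Permian, Triassic, Jurassic, Cretaceous, Paleogene — 5 in all.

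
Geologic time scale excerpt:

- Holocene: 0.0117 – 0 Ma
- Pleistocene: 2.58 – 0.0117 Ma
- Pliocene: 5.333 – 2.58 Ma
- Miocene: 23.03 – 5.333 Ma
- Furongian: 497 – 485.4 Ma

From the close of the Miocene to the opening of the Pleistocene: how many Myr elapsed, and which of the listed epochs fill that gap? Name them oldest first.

End of Miocene = 5.333 Ma; start of Pleistocene = 2.58 Ma.
Gap = 5.333 − 2.58 = 2.753 Myr.
Epochs wholly inside 5.333–2.58 Ma: Pliocene (5.333–2.58).

2.753 million years; Pliocene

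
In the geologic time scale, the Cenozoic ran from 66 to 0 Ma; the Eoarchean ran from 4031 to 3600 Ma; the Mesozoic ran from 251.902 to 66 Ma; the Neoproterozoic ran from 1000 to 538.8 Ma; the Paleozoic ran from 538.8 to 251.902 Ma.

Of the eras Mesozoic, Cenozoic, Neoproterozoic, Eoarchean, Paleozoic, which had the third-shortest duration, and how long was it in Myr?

Paleozoic, 286.898 million years

Durations: Mesozoic 185.902; Cenozoic 66; Neoproterozoic 461.2; Eoarchean 431; Paleozoic 286.898 Myr.
Sorted shortest-first: Cenozoic (66), Mesozoic (185.902), Paleozoic (286.898), Eoarchean (431), Neoproterozoic (461.2).
The third shortest is Paleozoic at 286.898 Myr.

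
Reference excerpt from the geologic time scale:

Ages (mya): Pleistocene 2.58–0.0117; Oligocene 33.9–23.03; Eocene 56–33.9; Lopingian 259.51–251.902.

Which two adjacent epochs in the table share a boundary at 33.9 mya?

Eocene and Oligocene

The Eocene ends at 33.9 mya and the Oligocene begins at 33.9 mya, so they share that boundary.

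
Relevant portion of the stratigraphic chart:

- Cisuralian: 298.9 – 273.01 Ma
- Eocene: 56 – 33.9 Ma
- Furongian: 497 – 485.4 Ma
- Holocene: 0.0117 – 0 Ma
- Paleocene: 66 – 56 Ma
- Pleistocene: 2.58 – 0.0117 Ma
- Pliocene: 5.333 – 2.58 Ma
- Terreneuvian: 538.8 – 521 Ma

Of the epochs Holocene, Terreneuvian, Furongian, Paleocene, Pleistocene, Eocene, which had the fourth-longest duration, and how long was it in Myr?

Durations: Holocene 0.0117; Terreneuvian 17.8; Furongian 11.6; Paleocene 10; Pleistocene 2.5683; Eocene 22.1 Myr.
Sorted longest-first: Eocene (22.1), Terreneuvian (17.8), Furongian (11.6), Paleocene (10), Pleistocene (2.5683), Holocene (0.0117).
The fourth longest is Paleocene at 10 Myr.

Paleocene, 10 million years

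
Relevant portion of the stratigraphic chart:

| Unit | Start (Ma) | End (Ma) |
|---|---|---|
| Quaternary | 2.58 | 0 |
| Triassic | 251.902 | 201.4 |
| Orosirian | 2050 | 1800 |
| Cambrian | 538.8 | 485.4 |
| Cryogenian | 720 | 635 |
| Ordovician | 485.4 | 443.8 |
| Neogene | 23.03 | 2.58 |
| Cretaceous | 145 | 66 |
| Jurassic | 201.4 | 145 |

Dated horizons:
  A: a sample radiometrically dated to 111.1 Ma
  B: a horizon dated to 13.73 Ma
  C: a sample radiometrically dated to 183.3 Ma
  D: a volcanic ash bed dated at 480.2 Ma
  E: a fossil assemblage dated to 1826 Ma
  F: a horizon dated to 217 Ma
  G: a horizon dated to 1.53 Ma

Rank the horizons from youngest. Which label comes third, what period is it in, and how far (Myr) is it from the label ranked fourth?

A, in the Cretaceous; 72.2 million years to C

Smaller Ma means younger, so youngest first: G 1.53 < B 13.73 < A 111.1 < C 183.3 < F 217 < D 480.2 < E 1826.
Counting 3 along gives A (111.1 Ma); the excerpt puts that inside the Cretaceous, 145–66 Ma.
Next in line is C (183.3 Ma), and 183.3 − 111.1 = 72.2 Myr.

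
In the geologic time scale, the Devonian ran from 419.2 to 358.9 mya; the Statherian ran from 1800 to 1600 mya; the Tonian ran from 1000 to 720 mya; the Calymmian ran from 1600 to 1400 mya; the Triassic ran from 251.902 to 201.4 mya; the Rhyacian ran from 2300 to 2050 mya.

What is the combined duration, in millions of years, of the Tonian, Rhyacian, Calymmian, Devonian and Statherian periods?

Duration is start − end for each: (1000 − 720) + (2300 − 2050) + (1600 − 1400) + (419.2 − 358.9) + (1800 − 1600).
That is 280 + 250 + 200 + 60.3 + 200, which totals 990.3 million years.

990.3 million years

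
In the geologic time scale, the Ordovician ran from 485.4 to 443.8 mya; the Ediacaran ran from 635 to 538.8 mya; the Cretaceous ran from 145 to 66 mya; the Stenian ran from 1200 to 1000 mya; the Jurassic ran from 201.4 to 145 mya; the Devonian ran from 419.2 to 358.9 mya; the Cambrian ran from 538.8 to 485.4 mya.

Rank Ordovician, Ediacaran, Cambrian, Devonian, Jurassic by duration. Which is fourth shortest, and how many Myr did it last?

Devonian, 60.3 million years

Durations: Ordovician 41.6; Ediacaran 96.2; Cambrian 53.4; Devonian 60.3; Jurassic 56.4 Myr.
Sorted shortest-first: Ordovician (41.6), Cambrian (53.4), Jurassic (56.4), Devonian (60.3), Ediacaran (96.2).
The fourth shortest is Devonian at 60.3 Myr.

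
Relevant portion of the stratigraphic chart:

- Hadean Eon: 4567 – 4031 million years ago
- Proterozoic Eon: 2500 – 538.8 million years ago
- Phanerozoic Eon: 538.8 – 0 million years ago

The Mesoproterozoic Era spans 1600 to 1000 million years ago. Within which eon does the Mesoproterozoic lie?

Proterozoic

The Mesoproterozoic (1600–1000 Ma) lies entirely within 2500–538.8 Ma, the Proterozoic Eon.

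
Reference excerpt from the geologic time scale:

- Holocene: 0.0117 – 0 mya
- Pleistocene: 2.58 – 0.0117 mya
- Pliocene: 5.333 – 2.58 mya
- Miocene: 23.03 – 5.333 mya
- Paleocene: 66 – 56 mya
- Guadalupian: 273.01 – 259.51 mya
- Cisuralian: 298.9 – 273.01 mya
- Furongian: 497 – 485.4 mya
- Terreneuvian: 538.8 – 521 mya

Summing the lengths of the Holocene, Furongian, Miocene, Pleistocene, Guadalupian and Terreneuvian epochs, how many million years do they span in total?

Each duration: Holocene = 0.0117; Furongian = 11.6; Miocene = 17.697; Pleistocene = 2.5683; Guadalupian = 13.5; Terreneuvian = 17.8.
Sum: 0.0117 + 11.6 + 17.697 + 2.5683 + 13.5 + 17.8 = 63.177 Myr.

63.177 million years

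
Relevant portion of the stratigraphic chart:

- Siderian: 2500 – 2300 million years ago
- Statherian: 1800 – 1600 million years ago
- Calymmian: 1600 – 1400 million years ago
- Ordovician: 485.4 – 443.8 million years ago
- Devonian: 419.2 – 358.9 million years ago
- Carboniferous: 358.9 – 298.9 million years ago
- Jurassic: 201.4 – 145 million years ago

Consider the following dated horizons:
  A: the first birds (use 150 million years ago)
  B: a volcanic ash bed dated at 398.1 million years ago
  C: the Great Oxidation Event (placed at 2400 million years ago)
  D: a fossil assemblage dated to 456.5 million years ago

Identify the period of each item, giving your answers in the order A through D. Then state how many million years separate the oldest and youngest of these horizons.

Match each age against the start–end ranges in the excerpt: A = 150 Ma → Jurassic (201.4–145); B = 398.1 Ma → Devonian (419.2–358.9); C = 2400 Ma → Siderian (2500–2300); D = 456.5 Ma → Ordovician (485.4–443.8).
The largest age is 2400 Ma and the smallest is 150 Ma; their difference is 2250 Myr.

A — Jurassic; B — Devonian; C — Siderian; D — Ordovician; span 2250 million years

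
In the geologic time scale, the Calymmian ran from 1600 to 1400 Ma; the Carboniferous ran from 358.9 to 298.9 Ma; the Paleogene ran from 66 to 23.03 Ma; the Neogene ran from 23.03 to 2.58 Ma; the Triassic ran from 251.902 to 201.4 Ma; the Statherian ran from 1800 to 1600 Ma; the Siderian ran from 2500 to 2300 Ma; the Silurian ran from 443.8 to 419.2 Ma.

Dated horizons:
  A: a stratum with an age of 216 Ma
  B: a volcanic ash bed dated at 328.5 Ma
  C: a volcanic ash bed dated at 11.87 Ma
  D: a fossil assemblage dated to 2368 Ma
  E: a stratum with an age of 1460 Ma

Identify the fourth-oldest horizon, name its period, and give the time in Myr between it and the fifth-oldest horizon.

A, in the Triassic; 204.13 million years to C

Larger Ma means older, so oldest first: D 2368 > E 1460 > B 328.5 > A 216 > C 11.87.
Counting 4 along gives A (216 Ma); the excerpt puts that inside the Triassic, 251.902–201.4 Ma.
Next in line is C (11.87 Ma), and 216 − 11.87 = 204.13 Myr.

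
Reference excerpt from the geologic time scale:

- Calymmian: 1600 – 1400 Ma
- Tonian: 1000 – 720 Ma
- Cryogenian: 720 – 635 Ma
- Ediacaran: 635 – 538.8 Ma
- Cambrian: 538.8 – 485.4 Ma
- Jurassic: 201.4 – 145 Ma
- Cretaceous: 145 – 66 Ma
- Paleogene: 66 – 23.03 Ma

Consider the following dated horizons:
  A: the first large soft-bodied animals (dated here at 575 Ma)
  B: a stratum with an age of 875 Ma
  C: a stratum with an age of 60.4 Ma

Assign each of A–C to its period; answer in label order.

A — Ediacaran; B — Tonian; C — Paleogene

A: 575 Ma lies in 635–538.8 Ma, so Ediacaran.
B: 875 Ma lies in 1000–720 Ma, so Tonian.
C: 60.4 Ma lies in 66–23.03 Ma, so Paleogene.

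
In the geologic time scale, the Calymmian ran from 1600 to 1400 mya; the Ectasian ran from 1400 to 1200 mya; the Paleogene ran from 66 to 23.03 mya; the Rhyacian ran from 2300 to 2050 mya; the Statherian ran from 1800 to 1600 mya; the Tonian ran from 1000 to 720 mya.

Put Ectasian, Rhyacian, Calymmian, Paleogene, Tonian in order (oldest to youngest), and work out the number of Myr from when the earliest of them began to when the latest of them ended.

Start ages (Ma): Rhyacian 2300, Calymmian 1600, Ectasian 1400, Tonian 1000, Paleogene 66.
Ordered oldest to youngest: Rhyacian, Calymmian, Ectasian, Tonian, Paleogene.
Span = 2300 − 23.03 = 2276.97 Myr.

Rhyacian, Calymmian, Ectasian, Tonian, Paleogene; total span 2276.97 Myr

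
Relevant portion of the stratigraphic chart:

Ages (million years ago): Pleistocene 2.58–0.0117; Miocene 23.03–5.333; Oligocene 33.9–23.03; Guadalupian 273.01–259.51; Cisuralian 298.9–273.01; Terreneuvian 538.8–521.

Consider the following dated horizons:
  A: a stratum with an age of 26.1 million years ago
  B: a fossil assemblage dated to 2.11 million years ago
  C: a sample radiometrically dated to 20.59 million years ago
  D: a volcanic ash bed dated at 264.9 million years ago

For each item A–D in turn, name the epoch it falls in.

A: 26.1 Ma lies in 33.9–23.03 Ma, so Oligocene.
B: 2.11 Ma lies in 2.58–0.0117 Ma, so Pleistocene.
C: 20.59 Ma lies in 23.03–5.333 Ma, so Miocene.
D: 264.9 Ma lies in 273.01–259.51 Ma, so Guadalupian.

A — Oligocene; B — Pleistocene; C — Miocene; D — Guadalupian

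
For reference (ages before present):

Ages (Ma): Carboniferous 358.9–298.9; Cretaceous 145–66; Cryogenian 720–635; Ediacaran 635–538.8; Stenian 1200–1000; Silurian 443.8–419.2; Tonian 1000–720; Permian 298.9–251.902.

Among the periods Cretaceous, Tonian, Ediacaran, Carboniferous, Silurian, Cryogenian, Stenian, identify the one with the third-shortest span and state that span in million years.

Start − end for each: Cretaceous 145 − 66 = 79; Tonian 1000 − 720 = 280; Ediacaran 635 − 538.8 = 96.2; Carboniferous 358.9 − 298.9 = 60; Silurian 443.8 − 419.2 = 24.6; Cryogenian 720 − 635 = 85; Stenian 1200 − 1000 = 200.
Ranking these from shortest: Silurian < Carboniferous < Cretaceous < Cryogenian < Ediacaran < Stenian < Tonian.
Position 3 in that ranking is Cretaceous, which lasted 79 Myr.

Cretaceous, 79 million years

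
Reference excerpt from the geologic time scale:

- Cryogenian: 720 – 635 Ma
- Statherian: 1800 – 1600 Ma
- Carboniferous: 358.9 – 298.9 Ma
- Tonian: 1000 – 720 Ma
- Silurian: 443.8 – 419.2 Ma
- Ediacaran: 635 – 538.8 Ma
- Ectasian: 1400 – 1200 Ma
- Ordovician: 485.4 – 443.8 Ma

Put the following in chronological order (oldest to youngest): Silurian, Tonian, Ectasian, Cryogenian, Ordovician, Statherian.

Sorting by start age (descending Ma, since larger Ma = older): Statherian began 1800, Ectasian began 1400, Tonian began 1000, Cryogenian began 720, Ordovician began 485.4, Silurian began 443.8.

Statherian, then Ectasian, then Tonian, then Cryogenian, then Ordovician, then Silurian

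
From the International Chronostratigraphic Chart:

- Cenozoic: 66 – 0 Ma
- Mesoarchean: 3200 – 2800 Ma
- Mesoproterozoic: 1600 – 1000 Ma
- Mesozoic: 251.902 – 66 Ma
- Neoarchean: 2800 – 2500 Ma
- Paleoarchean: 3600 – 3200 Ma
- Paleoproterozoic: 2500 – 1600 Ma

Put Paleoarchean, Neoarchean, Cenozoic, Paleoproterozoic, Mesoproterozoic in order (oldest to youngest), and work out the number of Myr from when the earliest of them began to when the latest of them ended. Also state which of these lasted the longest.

Paleoarchean → Neoarchean → Paleoproterozoic → Mesoproterozoic → Cenozoic; total span 3600 Myr; longest is Paleoproterozoic

From the excerpt: Paleoarchean 3600–3200; Neoarchean 2800–2500; Cenozoic 66–0; Paleoproterozoic 2500–1600; Mesoproterozoic 1600–1000 (Ma).
Larger Ma is earlier, so the oldest is Paleoarchean and the youngest is Cenozoic; oldest to youngest: Paleoarchean, Neoarchean, Paleoproterozoic, Mesoproterozoic, Cenozoic.
Oldest start 3600 minus youngest end 0 gives 3600 Myr overall.
Individual lengths (start − end): Paleoarchean 400; Cenozoic 66; Paleoproterozoic 900; Mesoproterozoic 600; Neoarchean 300. The largest is Paleoproterozoic at 900 Myr.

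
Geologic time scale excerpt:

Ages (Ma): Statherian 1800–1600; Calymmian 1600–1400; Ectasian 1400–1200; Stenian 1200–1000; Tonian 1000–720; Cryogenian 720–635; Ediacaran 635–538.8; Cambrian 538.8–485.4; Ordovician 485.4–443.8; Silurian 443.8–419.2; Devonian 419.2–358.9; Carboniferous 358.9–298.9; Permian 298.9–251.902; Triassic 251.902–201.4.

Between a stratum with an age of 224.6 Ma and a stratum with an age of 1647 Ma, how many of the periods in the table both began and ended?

12

1647 Ma sits inside the Statherian (1800–1600) and 224.6 Ma inside the Triassic (251.902–201.4); neither of those is wholly between the two dates.
The listed periods lying completely between them are Calymmian, Ectasian, Stenian, Tonian, Cryogenian, Ediacaran, Cambrian, Ordovician, Silurian, Devonian, Carboniferous, Permian — 12 in all.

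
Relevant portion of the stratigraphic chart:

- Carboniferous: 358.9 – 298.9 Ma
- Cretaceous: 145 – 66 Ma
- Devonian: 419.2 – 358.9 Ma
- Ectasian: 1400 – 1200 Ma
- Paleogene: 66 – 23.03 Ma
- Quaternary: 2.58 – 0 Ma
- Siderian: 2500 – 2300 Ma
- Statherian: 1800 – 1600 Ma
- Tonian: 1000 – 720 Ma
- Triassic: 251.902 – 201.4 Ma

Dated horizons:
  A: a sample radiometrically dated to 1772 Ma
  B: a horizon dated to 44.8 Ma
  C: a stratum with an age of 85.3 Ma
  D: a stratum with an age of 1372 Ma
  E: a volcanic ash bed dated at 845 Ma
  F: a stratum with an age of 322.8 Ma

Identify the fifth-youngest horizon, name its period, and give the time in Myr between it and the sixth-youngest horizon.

Sorted youngest-first by Ma: B (44.8), C (85.3), F (322.8), E (845), D (1372), A (1772).
The fifth youngest is D at 1372 Ma, which lies in 1400–1200 Ma: the Ectasian.
The sixth youngest is A at 1772 Ma; separation = |1372 − 1772| = 400 Myr.

D, in the Ectasian; 400 million years to A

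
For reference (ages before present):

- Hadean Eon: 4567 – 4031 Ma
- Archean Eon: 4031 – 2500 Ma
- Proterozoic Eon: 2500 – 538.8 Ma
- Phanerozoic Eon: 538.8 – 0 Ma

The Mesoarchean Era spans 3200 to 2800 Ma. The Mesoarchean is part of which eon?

Archean

The Mesoarchean (3200–2800 Ma) lies entirely within 4031–2500 Ma, the Archean Eon.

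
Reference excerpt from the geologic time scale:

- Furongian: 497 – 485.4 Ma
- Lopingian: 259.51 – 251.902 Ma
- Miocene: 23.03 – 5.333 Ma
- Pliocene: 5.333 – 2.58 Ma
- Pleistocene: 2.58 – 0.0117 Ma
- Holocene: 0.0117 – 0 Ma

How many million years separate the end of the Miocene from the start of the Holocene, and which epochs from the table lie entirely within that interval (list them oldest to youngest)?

End of Miocene = 5.333 Ma; start of Holocene = 0.0117 Ma.
Gap = 5.333 − 0.0117 = 5.3213 Myr.
Epochs wholly inside 5.333–0.0117 Ma: Pliocene (5.333–2.58), Pleistocene (2.58–0.0117).

5.3213 million years; Pliocene, Pleistocene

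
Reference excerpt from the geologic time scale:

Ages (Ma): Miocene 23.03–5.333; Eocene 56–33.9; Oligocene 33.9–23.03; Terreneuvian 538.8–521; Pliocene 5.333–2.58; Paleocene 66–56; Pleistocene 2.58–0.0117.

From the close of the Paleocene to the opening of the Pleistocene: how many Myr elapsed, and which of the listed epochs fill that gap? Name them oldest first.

53.42 million years; Eocene, Oligocene, Miocene, Pliocene

End of Paleocene = 56 Ma; start of Pleistocene = 2.58 Ma.
Gap = 56 − 2.58 = 53.42 Myr.
Epochs wholly inside 56–2.58 Ma: Eocene (56–33.9), Oligocene (33.9–23.03), Miocene (23.03–5.333), Pliocene (5.333–2.58).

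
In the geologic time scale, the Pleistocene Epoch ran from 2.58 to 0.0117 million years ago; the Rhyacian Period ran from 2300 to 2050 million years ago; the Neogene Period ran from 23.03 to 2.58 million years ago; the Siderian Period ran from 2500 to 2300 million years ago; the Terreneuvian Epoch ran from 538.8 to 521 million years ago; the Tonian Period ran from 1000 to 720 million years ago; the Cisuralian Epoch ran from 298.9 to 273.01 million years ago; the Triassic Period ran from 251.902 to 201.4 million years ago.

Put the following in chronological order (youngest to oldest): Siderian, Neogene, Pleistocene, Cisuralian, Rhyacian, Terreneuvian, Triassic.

Sorting by start age (ascending Ma, since larger Ma = older): Pleistocene began 2.58, Neogene began 23.03, Triassic began 251.902, Cisuralian began 298.9, Terreneuvian began 538.8, Rhyacian began 2300, Siderian began 2500.

Pleistocene, Neogene, Triassic, Cisuralian, Terreneuvian, Rhyacian, Siderian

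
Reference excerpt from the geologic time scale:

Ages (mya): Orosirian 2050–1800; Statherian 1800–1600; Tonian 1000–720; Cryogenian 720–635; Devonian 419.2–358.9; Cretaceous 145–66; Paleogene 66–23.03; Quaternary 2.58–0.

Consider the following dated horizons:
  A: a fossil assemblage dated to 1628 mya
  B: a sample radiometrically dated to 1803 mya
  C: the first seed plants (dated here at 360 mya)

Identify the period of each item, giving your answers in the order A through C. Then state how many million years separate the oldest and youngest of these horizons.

A — Statherian; B — Orosirian; C — Devonian; span 1443 million years

Match each age against the start–end ranges in the excerpt: A = 1628 Ma → Statherian (1800–1600); B = 1803 Ma → Orosirian (2050–1800); C = 360 Ma → Devonian (419.2–358.9).
The largest age is 1803 Ma and the smallest is 360 Ma; their difference is 1443 Myr.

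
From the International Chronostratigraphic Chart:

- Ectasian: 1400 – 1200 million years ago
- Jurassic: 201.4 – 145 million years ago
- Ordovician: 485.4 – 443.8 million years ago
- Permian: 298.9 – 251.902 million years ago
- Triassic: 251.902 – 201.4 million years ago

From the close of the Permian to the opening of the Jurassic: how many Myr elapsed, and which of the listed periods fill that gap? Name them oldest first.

The Permian closes at 251.902 Ma and the Jurassic opens at 201.4 Ma, so the interval is 251.902 − 201.4 = 50.502 Myr.
A period fits inside if it starts at or after 251.902 Ma and ends at or before 201.4 Ma; oldest first that gives Triassic.

50.502 million years; Triassic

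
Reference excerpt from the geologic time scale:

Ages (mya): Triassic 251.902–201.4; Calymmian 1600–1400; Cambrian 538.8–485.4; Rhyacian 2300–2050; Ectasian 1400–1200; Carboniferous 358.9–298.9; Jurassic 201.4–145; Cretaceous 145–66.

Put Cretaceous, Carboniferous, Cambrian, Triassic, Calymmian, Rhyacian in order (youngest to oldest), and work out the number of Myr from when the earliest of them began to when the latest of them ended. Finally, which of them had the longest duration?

Start ages (Ma): Rhyacian 2300, Calymmian 1600, Cambrian 538.8, Carboniferous 358.9, Triassic 251.902, Cretaceous 145.
Ordered youngest to oldest: Cretaceous, Triassic, Carboniferous, Cambrian, Calymmian, Rhyacian.
Span = 2300 − 66 = 2234 Myr.
Durations: Carboniferous 60, Cretaceous 79, Triassic 50.502, Cambrian 53.4, Rhyacian 250, Calymmian 200 → longest is Rhyacian (250 Myr).

Cretaceous → Triassic → Carboniferous → Cambrian → Calymmian → Rhyacian; total span 2234 Myr; longest is Rhyacian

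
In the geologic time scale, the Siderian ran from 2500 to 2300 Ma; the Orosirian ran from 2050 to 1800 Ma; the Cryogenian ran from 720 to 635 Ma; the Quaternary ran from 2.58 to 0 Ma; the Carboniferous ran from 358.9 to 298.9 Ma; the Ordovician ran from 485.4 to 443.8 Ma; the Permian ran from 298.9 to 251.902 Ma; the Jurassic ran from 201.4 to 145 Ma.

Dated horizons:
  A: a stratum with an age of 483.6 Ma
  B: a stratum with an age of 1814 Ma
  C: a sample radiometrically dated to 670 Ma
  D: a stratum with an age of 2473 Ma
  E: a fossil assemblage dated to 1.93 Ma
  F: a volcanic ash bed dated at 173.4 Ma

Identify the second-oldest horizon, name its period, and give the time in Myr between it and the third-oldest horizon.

B, in the Orosirian; 1144 million years to C

Larger Ma means older, so oldest first: D 2473 > B 1814 > C 670 > A 483.6 > F 173.4 > E 1.93.
Counting 2 along gives B (1814 Ma); the excerpt puts that inside the Orosirian, 2050–1800 Ma.
Next in line is C (670 Ma), and 1814 − 670 = 1144 Myr.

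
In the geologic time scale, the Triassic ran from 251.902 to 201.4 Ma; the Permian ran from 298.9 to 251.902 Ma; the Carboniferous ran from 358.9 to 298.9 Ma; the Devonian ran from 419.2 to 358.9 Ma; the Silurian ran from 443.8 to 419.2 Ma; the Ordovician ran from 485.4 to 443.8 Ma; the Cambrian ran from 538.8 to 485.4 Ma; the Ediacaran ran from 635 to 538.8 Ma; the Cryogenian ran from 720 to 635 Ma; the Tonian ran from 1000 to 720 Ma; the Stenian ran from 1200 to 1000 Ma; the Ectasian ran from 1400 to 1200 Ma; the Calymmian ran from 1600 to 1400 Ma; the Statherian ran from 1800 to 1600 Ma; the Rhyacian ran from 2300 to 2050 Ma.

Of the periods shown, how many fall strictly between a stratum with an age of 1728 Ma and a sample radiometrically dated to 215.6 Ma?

The older date is 1728 Ma and the younger is 215.6 Ma.
Periods with start < 1728 and end > 215.6 Ma: Calymmian (1600–1400), Ectasian (1400–1200), Stenian (1200–1000), Tonian (1000–720), Cryogenian (720–635), Ediacaran (635–538.8), Cambrian (538.8–485.4), Ordovician (485.4–443.8), Silurian (443.8–419.2), Devonian (419.2–358.9), Carboniferous (358.9–298.9), Permian (298.9–251.902).
That is 12 complete periods.

12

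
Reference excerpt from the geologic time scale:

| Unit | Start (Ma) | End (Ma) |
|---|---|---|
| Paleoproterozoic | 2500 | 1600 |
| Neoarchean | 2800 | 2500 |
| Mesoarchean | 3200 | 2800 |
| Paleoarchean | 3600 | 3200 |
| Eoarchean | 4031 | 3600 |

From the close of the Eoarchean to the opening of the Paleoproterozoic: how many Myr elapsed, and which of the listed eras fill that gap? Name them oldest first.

End of Eoarchean = 3600 Ma; start of Paleoproterozoic = 2500 Ma.
Gap = 3600 − 2500 = 1100 Myr.
Eras wholly inside 3600–2500 Ma: Paleoarchean (3600–3200), Mesoarchean (3200–2800), Neoarchean (2800–2500).

1100 million years; Paleoarchean, Mesoarchean, Neoarchean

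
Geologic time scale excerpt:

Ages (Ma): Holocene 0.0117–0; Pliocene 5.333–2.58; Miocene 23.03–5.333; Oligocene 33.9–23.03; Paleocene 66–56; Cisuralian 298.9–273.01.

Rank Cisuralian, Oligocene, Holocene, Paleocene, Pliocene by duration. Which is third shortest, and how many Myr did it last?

Paleocene, 10 million years

Durations: Cisuralian 25.89; Oligocene 10.87; Holocene 0.0117; Paleocene 10; Pliocene 2.753 Myr.
Sorted shortest-first: Holocene (0.0117), Pliocene (2.753), Paleocene (10), Oligocene (10.87), Cisuralian (25.89).
The third shortest is Paleocene at 10 Myr.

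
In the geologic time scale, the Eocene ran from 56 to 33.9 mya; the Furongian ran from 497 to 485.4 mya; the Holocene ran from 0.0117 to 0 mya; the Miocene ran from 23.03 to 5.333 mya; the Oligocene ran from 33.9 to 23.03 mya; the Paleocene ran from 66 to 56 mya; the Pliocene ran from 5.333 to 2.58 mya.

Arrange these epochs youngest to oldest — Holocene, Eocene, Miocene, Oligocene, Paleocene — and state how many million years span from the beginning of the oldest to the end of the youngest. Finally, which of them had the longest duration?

Start ages (Ma): Paleocene 66, Eocene 56, Oligocene 33.9, Miocene 23.03, Holocene 0.0117.
Ordered youngest to oldest: Holocene, Miocene, Oligocene, Eocene, Paleocene.
Span = 66 − 0 = 66 Myr.
Durations: Miocene 17.697, Holocene 0.0117, Oligocene 10.87, Paleocene 10, Eocene 22.1 → longest is Eocene (22.1 Myr).

Holocene, Miocene, Oligocene, Eocene, Paleocene; total span 66 Myr; longest is Eocene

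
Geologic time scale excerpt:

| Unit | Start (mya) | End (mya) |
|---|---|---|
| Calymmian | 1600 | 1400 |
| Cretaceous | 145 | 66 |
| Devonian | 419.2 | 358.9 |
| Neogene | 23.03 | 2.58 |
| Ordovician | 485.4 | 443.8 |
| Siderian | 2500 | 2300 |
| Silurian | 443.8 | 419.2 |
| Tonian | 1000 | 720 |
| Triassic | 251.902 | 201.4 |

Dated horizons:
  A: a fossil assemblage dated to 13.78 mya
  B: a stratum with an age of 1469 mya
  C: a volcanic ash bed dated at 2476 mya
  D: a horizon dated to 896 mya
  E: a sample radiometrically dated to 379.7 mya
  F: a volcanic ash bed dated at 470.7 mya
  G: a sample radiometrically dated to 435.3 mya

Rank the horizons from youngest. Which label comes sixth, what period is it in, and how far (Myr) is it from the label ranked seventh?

Smaller Ma means younger, so youngest first: A 13.78 < E 379.7 < G 435.3 < F 470.7 < D 896 < B 1469 < C 2476.
Counting 6 along gives B (1469 Ma); the excerpt puts that inside the Calymmian, 1600–1400 Ma.
Next in line is C (2476 Ma), and 2476 − 1469 = 1007 Myr.

B, in the Calymmian; 1007 million years to C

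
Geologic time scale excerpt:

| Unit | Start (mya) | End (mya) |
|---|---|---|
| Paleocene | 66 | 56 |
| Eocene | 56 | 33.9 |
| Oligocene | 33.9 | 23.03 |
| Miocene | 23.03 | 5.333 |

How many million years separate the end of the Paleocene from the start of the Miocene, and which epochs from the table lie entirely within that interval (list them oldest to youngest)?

End of Paleocene = 56 Ma; start of Miocene = 23.03 Ma.
Gap = 56 − 23.03 = 32.97 Myr.
Epochs wholly inside 56–23.03 Ma: Eocene (56–33.9), Oligocene (33.9–23.03).

32.97 million years; Eocene, Oligocene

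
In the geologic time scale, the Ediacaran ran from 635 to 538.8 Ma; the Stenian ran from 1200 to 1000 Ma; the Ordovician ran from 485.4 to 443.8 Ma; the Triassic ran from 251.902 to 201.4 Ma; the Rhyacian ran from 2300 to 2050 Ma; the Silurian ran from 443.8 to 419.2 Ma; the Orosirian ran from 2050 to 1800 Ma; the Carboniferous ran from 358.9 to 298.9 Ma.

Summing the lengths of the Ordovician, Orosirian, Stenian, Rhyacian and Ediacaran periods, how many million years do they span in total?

837.8 million years

Each duration: Ordovician = 41.6; Orosirian = 250; Stenian = 200; Rhyacian = 250; Ediacaran = 96.2.
Sum: 41.6 + 250 + 200 + 250 + 96.2 = 837.8 Myr.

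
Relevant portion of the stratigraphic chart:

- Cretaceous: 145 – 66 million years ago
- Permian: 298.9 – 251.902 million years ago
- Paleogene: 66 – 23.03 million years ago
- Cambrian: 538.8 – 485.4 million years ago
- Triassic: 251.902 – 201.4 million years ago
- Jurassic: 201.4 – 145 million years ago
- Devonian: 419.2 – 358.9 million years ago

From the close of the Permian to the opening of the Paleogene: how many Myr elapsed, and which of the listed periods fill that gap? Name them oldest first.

185.902 million years; Triassic, Jurassic, Cretaceous

End of Permian = 251.902 Ma; start of Paleogene = 66 Ma.
Gap = 251.902 − 66 = 185.902 Myr.
Periods wholly inside 251.902–66 Ma: Triassic (251.902–201.4), Jurassic (201.4–145), Cretaceous (145–66).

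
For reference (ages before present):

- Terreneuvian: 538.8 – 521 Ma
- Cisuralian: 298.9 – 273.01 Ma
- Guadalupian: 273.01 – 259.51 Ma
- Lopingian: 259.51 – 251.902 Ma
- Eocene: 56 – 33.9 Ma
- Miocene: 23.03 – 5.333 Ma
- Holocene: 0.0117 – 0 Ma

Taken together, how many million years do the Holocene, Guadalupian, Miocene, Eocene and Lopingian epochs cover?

Each duration: Holocene = 0.0117; Guadalupian = 13.5; Miocene = 17.697; Eocene = 22.1; Lopingian = 7.608.
Sum: 0.0117 + 13.5 + 17.697 + 22.1 + 7.608 = 60.9167 Myr.

60.9167 million years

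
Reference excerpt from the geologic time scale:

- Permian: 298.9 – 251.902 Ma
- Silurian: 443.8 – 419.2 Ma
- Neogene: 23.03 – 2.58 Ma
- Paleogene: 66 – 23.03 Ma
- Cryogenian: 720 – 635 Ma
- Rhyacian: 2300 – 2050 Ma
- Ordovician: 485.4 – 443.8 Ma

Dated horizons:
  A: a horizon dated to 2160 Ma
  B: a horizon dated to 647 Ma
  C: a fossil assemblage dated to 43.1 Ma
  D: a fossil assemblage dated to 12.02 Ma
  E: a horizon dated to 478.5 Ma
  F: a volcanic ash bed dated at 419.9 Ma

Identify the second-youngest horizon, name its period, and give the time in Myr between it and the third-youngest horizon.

C, in the Paleogene; 376.8 million years to F

Smaller Ma means younger, so youngest first: D 12.02 < C 43.1 < F 419.9 < E 478.5 < B 647 < A 2160.
Counting 2 along gives C (43.1 Ma); the excerpt puts that inside the Paleogene, 66–23.03 Ma.
Next in line is F (419.9 Ma), and 419.9 − 43.1 = 376.8 Myr.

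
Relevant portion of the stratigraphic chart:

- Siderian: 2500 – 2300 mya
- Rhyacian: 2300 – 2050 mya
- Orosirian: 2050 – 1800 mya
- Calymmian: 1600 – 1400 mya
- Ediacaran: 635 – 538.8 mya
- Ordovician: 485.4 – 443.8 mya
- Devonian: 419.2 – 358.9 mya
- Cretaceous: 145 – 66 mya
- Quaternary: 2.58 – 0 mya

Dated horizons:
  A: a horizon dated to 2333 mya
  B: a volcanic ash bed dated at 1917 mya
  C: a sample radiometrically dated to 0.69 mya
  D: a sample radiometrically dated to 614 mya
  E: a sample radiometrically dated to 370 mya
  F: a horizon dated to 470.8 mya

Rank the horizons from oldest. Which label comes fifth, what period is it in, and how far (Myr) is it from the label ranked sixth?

E, in the Devonian; 369.31 million years to C

Sorted oldest-first by Ma: A (2333), B (1917), D (614), F (470.8), E (370), C (0.69).
The fifth oldest is E at 370 Ma, which lies in 419.2–358.9 Ma: the Devonian.
The sixth oldest is C at 0.69 Ma; separation = |370 − 0.69| = 369.31 Myr.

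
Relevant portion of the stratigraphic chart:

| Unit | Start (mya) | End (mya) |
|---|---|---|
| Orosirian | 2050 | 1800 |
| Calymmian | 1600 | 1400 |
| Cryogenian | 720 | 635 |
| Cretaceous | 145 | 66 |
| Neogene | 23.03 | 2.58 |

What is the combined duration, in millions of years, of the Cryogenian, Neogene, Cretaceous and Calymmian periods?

384.45 million years

Duration is start − end for each: (720 − 635) + (23.03 − 2.58) + (145 − 66) + (1600 − 1400).
That is 85 + 20.45 + 79 + 200, which totals 384.45 million years.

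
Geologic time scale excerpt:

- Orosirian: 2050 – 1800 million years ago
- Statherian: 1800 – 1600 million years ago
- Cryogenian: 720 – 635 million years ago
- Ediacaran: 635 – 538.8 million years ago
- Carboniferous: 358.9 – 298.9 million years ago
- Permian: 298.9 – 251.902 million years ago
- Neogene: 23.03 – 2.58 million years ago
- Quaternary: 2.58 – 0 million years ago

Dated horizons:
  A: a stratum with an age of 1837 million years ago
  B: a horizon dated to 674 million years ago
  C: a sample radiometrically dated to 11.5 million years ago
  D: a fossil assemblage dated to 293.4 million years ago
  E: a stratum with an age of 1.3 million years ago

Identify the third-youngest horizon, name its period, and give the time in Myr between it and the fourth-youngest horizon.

Smaller Ma means younger, so youngest first: E 1.3 < C 11.5 < D 293.4 < B 674 < A 1837.
Counting 3 along gives D (293.4 Ma); the excerpt puts that inside the Permian, 298.9–251.902 Ma.
Next in line is B (674 Ma), and 674 − 293.4 = 380.6 Myr.

D, in the Permian; 380.6 million years to B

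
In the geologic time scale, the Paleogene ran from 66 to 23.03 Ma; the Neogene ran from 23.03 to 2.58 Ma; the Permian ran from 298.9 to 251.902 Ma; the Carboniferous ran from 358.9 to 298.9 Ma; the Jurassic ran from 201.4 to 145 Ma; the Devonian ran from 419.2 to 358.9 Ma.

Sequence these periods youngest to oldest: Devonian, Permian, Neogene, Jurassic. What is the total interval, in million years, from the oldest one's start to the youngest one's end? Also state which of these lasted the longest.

Neogene → Jurassic → Permian → Devonian; total span 416.62 Myr; longest is Devonian

From the excerpt: Devonian 419.2–358.9; Permian 298.9–251.902; Neogene 23.03–2.58; Jurassic 201.4–145 (Ma).
Larger Ma is earlier, so the oldest is Devonian and the youngest is Neogene; youngest to oldest: Neogene, Jurassic, Permian, Devonian.
Oldest start 419.2 minus youngest end 2.58 gives 416.62 Myr overall.
Individual lengths (start − end): Permian 46.998; Neogene 20.45; Devonian 60.3; Jurassic 56.4. The largest is Devonian at 60.3 Myr.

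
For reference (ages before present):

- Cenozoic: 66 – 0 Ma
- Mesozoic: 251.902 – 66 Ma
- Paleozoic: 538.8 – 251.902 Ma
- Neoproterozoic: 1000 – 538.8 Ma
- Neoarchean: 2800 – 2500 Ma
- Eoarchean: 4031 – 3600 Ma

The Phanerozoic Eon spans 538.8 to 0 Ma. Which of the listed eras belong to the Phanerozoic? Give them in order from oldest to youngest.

Eras with both bounds inside 538.8–0 Ma: Paleozoic (538.8–251.902), Mesozoic (251.902–66), Cenozoic (66–0).

Paleozoic, Mesozoic, Cenozoic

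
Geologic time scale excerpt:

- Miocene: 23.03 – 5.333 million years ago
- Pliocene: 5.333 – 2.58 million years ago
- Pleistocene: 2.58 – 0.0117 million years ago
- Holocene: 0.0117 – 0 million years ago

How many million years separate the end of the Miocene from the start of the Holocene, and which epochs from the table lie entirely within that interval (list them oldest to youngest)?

5.3213 million years; Pliocene, Pleistocene

The Miocene closes at 5.333 Ma and the Holocene opens at 0.0117 Ma, so the interval is 5.333 − 0.0117 = 5.3213 Myr.
An epoch fits inside if it starts at or after 5.333 Ma and ends at or before 0.0117 Ma; oldest first that gives Pliocene, Pleistocene.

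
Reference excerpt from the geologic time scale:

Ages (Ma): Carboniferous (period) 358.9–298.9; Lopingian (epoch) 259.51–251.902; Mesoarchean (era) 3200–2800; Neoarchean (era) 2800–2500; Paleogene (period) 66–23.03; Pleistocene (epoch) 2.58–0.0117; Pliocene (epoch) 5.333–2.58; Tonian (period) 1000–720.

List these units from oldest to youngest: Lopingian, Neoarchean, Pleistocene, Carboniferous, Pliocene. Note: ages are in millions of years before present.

Sorting by start age (descending Ma, since larger Ma = older): Neoarchean start 2800, Carboniferous start 358.9, Lopingian start 259.51, Pliocene start 5.333, Pleistocene start 2.58.

Neoarchean, Carboniferous, Lopingian, Pliocene, Pleistocene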